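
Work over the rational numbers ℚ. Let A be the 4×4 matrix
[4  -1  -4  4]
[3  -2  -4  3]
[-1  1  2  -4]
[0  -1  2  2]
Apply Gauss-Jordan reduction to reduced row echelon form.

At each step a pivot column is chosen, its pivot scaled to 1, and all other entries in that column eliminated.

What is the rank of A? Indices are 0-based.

pivot(0,0)=4: scale R0 → (1, -1/4, -1, 1)
  clear (1,0): R1 −= (3)R0 → (0, -5/4, -1, 0)
  clear (2,0): R2 −= (-1)R0 → (0, 3/4, 1, -3)
pivot(1,1)=-5/4: scale R1 → (0, 1, 4/5, 0)
  clear (0,1): R0 −= (-1/4)R1 → (1, 0, -4/5, 1)
  clear (2,1): R2 −= (3/4)R1 → (0, 0, 2/5, -3)
  clear (3,1): R3 −= (-1)R1 → (0, 0, 14/5, 2)
pivot(2,2)=2/5: scale R2 → (0, 0, 1, -15/2)
  clear (0,2): R0 −= (-4/5)R2 → (1, 0, 0, -5)
  clear (1,2): R1 −= (4/5)R2 → (0, 1, 0, 6)
  clear (3,2): R3 −= (14/5)R2 → (0, 0, 0, 23)
pivot(3,3)=23: scale R3 → (0, 0, 0, 1)
  clear (0,3): R0 −= (-5)R3 → (1, 0, 0, 0)
  clear (1,3): R1 −= (6)R3 → (0, 1, 0, 0)
  clear (2,3): R2 −= (-15/2)R3 → (0, 0, 1, 0)

rank = 4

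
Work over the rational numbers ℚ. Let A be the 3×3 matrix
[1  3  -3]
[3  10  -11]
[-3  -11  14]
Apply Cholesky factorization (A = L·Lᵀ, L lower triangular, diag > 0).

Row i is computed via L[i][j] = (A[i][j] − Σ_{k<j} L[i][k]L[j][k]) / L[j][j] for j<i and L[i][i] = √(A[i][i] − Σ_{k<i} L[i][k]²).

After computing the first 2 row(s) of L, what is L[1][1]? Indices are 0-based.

L[1][1] = 1

Step 1: L[0][0] = √(1) = 1.
  L[1][0] = (3) / L[0][0] = 3.
Step 2: L[1][1] = √(1) = 1.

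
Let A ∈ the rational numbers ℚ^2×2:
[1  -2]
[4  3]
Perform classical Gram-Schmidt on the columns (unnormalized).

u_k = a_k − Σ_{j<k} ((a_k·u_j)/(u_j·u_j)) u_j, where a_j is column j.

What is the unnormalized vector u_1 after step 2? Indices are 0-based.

u_1 = (-44/17, 11/17)

Step 1: u_0 = a_0 = (1, 4).
Step 2: u_1 = a_1 − (10/17)·u_0 = (-44/17, 11/17).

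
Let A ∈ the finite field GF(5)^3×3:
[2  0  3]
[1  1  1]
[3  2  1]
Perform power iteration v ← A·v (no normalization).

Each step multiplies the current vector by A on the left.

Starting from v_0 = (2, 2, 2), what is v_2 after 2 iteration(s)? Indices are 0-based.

v_2 = (1, 3, 4)

v_0 = (2, 2, 2).
v_1 = A·v_0 = (0, 1, 2).
v_2 = A·v_1 = (1, 3, 4).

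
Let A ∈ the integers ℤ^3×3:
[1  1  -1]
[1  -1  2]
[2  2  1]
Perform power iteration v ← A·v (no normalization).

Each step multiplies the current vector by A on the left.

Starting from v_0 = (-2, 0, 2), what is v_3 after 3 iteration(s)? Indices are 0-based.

v_0 = (-2, 0, 2).
v_1 = A·v_0 = (-4, 2, -2).
v_2 = A·v_1 = (0, -10, -6).
v_3 = A·v_2 = (-4, -2, -26).

v_3 = (-4, -2, -26)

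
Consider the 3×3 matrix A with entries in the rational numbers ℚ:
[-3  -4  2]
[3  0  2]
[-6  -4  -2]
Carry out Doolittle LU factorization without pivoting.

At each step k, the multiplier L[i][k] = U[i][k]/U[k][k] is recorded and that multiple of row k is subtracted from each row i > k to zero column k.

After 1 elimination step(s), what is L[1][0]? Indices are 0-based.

L[1][0] = -1

Step 1: pivot at (0,0) is -3.
  row1 ← row1 − (-1)·row0  ⇒  L[1][0]=-1, U row1=(0, -4, 4)
  row2 ← row2 − (2)·row0  ⇒  L[2][0]=2, U row2=(0, 4, -6)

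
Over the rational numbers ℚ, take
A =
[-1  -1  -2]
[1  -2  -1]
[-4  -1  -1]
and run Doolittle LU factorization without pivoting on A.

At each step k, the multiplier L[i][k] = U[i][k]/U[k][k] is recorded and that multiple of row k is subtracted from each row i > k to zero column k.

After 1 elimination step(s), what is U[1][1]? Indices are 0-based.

U[1][1] = -3

[col 0] pivot -1
  R1 -= -1*R0 → (0, -3, -3)  (L[1][0] := -1)
  R2 -= 4*R0 → (0, 3, 7)  (L[2][0] := 4)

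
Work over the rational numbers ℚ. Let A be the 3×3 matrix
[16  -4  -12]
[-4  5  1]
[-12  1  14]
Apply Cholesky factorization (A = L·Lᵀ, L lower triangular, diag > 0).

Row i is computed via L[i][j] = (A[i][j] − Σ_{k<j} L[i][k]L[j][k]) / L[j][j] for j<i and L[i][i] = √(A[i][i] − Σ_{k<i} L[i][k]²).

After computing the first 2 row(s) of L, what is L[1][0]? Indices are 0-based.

L[1][0] = -1

Step 1: L[0][0] = √(16) = 4.
  L[1][0] = (-4) / L[0][0] = -1.
Step 2: L[1][1] = √(4) = 2.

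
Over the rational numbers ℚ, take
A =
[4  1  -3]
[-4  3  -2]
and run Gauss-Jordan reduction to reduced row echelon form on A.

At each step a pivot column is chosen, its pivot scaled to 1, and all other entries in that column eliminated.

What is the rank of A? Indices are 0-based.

rank = 2

pivot(0,0)=4: scale R0 → (1, 1/4, -3/4)
  clear (1,0): R1 −= (-4)R0 → (0, 4, -5)
pivot(1,1)=4: scale R1 → (0, 1, -5/4)
  clear (0,1): R0 −= (1/4)R1 → (1, 0, -7/16)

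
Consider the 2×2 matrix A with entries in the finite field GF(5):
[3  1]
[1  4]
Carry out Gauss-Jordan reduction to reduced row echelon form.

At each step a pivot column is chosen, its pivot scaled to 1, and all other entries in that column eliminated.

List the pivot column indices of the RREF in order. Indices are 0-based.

pivot columns: 0, 1

[1] R0 /= 3  ⇒  (1, 2)
     R1 -= 1·R0  ⇒  (0, 2)
[2] R1 /= 2  ⇒  (0, 1)
     R0 -= 2·R1  ⇒  (1, 0)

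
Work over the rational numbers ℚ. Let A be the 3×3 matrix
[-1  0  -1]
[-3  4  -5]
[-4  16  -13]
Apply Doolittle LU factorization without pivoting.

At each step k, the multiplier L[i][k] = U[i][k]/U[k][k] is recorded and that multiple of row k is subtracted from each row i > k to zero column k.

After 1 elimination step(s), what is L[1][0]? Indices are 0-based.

L[1][0] = 3

k=0: U[0][0]=-1
  eliminate (1,0): mult=3, new row 1: (0, 4, -2); set L[1][0]=3
  eliminate (2,0): mult=4, new row 2: (0, 16, -9); set L[2][0]=4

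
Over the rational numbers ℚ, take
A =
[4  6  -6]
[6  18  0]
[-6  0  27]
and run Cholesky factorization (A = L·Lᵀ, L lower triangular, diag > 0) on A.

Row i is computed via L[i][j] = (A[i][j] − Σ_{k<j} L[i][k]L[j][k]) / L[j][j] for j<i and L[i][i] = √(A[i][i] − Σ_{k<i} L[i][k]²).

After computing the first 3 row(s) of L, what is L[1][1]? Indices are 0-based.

Step 1: L[0][0] = √(4) = 2.
  L[1][0] = (6) / L[0][0] = 3.
Step 2: L[1][1] = √(9) = 3.
  L[2][0] = (-6) / L[0][0] = -3.
  L[2][1] = (9) / L[1][1] = 3.
Step 3: L[2][2] = √(9) = 3.

L[1][1] = 3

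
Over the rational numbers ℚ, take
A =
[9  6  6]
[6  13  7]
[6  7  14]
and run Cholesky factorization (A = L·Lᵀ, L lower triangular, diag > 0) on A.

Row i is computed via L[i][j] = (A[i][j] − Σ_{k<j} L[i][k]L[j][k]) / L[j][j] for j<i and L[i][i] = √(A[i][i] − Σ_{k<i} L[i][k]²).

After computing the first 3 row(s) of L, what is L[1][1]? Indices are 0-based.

Step 1: L[0][0] = √(9) = 3.
  L[1][0] = (6) / L[0][0] = 2.
Step 2: L[1][1] = √(9) = 3.
  L[2][0] = (6) / L[0][0] = 2.
  L[2][1] = (3) / L[1][1] = 1.
Step 3: L[2][2] = √(9) = 3.

L[1][1] = 3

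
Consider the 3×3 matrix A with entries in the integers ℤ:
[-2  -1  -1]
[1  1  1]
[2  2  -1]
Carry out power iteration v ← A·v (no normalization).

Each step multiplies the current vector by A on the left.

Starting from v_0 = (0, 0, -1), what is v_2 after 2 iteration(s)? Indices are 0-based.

v_0 = (0, 0, -1).
v_1 = A·v_0 = (1, -1, 1).
v_2 = A·v_1 = (-2, 1, -1).

v_2 = (-2, 1, -1)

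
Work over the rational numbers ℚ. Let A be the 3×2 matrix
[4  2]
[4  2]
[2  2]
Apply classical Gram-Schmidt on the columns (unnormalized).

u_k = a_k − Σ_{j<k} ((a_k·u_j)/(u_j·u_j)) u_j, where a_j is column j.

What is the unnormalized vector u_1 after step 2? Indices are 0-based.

u_1 = (-2/9, -2/9, 8/9)

Step 1: u_0 = a_0 = (4, 4, 2).
Step 2: u_1 = a_1 − (5/9)·u_0 = (-2/9, -2/9, 8/9).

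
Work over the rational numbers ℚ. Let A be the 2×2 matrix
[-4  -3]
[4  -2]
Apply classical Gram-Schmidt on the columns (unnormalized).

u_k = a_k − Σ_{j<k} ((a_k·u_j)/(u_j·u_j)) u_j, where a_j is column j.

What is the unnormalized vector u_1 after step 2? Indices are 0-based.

Step 1: u_0 = a_0 = (-4, 4).
Step 2: u_1 = a_1 − (1/8)·u_0 = (-5/2, -5/2).

u_1 = (-5/2, -5/2)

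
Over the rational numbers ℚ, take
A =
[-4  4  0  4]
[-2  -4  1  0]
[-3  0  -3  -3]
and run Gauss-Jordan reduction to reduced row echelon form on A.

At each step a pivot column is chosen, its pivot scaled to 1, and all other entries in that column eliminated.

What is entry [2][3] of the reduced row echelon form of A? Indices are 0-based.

M[2][3] = 10/7

pivot(0,0)=-4: scale R0 → (1, -1, 0, -1)
  clear (1,0): R1 −= (-2)R0 → (0, -6, 1, -2)
  clear (2,0): R2 −= (-3)R0 → (0, -3, -3, -6)
pivot(1,1)=-6: scale R1 → (0, 1, -1/6, 1/3)
  clear (0,1): R0 −= (-1)R1 → (1, 0, -1/6, -2/3)
  clear (2,1): R2 −= (-3)R1 → (0, 0, -7/2, -5)
pivot(2,2)=-7/2: scale R2 → (0, 0, 1, 10/7)
  clear (0,2): R0 −= (-1/6)R2 → (1, 0, 0, -3/7)
  clear (1,2): R1 −= (-1/6)R2 → (0, 1, 0, 4/7)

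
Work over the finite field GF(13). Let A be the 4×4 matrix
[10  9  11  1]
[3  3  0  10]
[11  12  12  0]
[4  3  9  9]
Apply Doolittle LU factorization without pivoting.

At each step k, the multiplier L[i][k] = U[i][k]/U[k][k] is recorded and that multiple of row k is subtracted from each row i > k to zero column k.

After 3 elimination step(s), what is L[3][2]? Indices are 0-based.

Step 1: pivot at (0,0) is 10.
  row1 ← row1 − (12)·row0  ⇒  L[1][0]=12, U row1=(0, 12, 11, 11)
  row2 ← row2 − (5)·row0  ⇒  L[2][0]=5, U row2=(0, 6, 9, 8)
  row3 ← row3 − (3)·row0  ⇒  L[3][0]=3, U row3=(0, 2, 2, 6)
Step 2: pivot at (1,1) is 12.
  row2 ← row2 − (7)·row1  ⇒  L[2][1]=7, U row2=(0, 0, 10, 9)
  row3 ← row3 − (11)·row1  ⇒  L[3][1]=11, U row3=(0, 0, 11, 2)
Step 3: pivot at (2,2) is 10.
  row3 ← row3 − (5)·row2  ⇒  L[3][2]=5, U row3=(0, 0, 0, 9)

L[3][2] = 5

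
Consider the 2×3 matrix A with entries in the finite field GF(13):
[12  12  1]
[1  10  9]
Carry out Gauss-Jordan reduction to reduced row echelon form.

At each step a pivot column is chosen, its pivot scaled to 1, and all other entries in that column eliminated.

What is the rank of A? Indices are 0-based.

rank = 2

[1] R0 /= 12  ⇒  (1, 1, 12)
     R1 -= 1·R0  ⇒  (0, 9, 10)
[2] R1 /= 9  ⇒  (0, 1, 4)
     R0 -= 1·R1  ⇒  (1, 0, 8)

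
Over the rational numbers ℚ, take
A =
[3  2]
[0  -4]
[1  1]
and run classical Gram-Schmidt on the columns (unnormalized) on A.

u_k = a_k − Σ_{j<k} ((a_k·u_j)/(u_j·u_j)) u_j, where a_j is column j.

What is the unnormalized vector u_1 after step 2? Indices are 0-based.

Step 1: u_0 = a_0 = (3, 0, 1).
Step 2: u_1 = a_1 − (7/10)·u_0 = (-1/10, -4, 3/10).

u_1 = (-1/10, -4, 3/10)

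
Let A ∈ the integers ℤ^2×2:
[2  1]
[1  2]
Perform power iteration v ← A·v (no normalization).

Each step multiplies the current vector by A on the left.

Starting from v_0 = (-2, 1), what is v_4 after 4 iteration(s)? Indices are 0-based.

v_4 = (-42, -39)

v_0 = (-2, 1).
v_1 = A·v_0 = (-3, 0).
v_2 = A·v_1 = (-6, -3).
v_3 = A·v_2 = (-15, -12).
v_4 = A·v_3 = (-42, -39).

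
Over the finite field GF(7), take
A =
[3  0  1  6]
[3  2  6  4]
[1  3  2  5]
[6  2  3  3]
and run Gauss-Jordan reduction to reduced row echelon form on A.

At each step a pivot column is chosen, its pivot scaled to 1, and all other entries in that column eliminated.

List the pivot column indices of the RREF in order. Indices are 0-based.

step 1: normalize row 0 (÷3) = (1, 0, 5, 2)
  row 1: subtract 3×row0 = (0, 2, 5, 5)
  row 2: subtract 1×row0 = (0, 3, 4, 3)
  row 3: subtract 6×row0 = (0, 2, 1, 5)
step 2: normalize row 1 (÷2) = (0, 1, 6, 6)
  row 2: subtract 3×row1 = (0, 0, 0, 6)
  row 3: subtract 2×row1 = (0, 0, 3, 0)
step 3: exchange rows 2,3
step 3: normalize row 2 (÷3) = (0, 0, 1, 0)
  row 0: subtract 5×row2 = (1, 0, 0, 2)
  row 1: subtract 6×row2 = (0, 1, 0, 6)
step 4: normalize row 3 (÷6) = (0, 0, 0, 1)
  row 0: subtract 2×row3 = (1, 0, 0, 0)
  row 1: subtract 6×row3 = (0, 1, 0, 0)

pivot columns: 0, 1, 2, 3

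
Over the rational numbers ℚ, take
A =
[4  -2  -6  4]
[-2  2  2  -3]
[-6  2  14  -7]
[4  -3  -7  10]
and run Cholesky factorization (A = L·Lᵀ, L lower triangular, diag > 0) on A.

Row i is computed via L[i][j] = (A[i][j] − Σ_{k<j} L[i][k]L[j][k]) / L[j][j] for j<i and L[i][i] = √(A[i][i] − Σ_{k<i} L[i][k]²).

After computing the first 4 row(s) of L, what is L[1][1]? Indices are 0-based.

L[1][1] = 1

Step 1: L[0][0] = √(4) = 2.
  L[1][0] = (-2) / L[0][0] = -1.
Step 2: L[1][1] = √(1) = 1.
  L[2][0] = (-6) / L[0][0] = -3.
  L[2][1] = (-1) / L[1][1] = -1.
Step 3: L[2][2] = √(4) = 2.
  L[3][0] = (4) / L[0][0] = 2.
  L[3][1] = (-1) / L[1][1] = -1.
  L[3][2] = (-2) / L[2][2] = -1.
Step 4: L[3][3] = √(4) = 2.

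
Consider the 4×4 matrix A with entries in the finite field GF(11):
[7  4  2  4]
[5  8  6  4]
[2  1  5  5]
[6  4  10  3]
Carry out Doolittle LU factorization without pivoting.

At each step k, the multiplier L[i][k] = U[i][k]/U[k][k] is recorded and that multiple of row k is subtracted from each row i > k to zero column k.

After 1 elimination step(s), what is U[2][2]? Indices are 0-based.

U[2][2] = 6

[col 0] pivot 7
  R1 -= 7*R0 → (0, 2, 3, 9)  (L[1][0] := 7)
  R2 -= 5*R0 → (0, 3, 6, 7)  (L[2][0] := 5)
  R3 -= 4*R0 → (0, 10, 2, 9)  (L[3][0] := 4)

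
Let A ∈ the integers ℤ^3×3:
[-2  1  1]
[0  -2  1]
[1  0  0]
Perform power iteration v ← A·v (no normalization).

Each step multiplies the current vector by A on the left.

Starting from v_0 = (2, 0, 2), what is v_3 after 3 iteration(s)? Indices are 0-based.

v_0 = (2, 0, 2).
v_1 = A·v_0 = (-2, 2, 2).
v_2 = A·v_1 = (8, -2, -2).
v_3 = A·v_2 = (-20, 2, 8).

v_3 = (-20, 2, 8)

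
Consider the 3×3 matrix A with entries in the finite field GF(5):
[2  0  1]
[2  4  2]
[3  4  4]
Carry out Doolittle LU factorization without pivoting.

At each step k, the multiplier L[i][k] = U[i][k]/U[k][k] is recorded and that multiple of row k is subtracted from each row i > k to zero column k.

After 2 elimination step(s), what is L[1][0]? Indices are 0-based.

L[1][0] = 1

Step 1: pivot at (0,0) is 2.
  row1 ← row1 − (1)·row0  ⇒  L[1][0]=1, U row1=(0, 4, 1)
  row2 ← row2 − (4)·row0  ⇒  L[2][0]=4, U row2=(0, 4, 0)
Step 2: pivot at (1,1) is 4.
  row2 ← row2 − (1)·row1  ⇒  L[2][1]=1, U row2=(0, 0, 4)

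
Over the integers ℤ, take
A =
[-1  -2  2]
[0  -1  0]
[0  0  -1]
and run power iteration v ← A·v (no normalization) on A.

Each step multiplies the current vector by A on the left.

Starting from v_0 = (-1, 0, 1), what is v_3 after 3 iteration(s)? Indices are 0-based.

v_3 = (7, 0, -1)

v_0 = (-1, 0, 1).
v_1 = A·v_0 = (3, 0, -1).
v_2 = A·v_1 = (-5, 0, 1).
v_3 = A·v_2 = (7, 0, -1).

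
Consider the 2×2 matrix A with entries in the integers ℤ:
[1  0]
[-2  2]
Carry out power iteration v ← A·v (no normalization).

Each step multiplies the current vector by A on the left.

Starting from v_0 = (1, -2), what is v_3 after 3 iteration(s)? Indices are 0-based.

v_3 = (1, -30)

v_0 = (1, -2).
v_1 = A·v_0 = (1, -6).
v_2 = A·v_1 = (1, -14).
v_3 = A·v_2 = (1, -30).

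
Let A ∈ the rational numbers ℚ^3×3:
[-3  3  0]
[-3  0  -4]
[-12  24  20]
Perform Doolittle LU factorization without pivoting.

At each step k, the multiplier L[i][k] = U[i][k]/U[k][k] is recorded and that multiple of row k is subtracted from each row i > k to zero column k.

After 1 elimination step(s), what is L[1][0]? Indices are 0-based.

L[1][0] = 1

[col 0] pivot -3
  R1 -= 1*R0 → (0, -3, -4)  (L[1][0] := 1)
  R2 -= 4*R0 → (0, 12, 20)  (L[2][0] := 4)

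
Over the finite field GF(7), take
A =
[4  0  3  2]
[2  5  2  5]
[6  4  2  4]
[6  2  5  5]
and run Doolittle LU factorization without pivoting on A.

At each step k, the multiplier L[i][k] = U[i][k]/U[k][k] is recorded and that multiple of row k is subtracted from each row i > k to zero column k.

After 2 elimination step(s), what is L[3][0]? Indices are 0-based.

L[3][0] = 5

Step 1: pivot at (0,0) is 4.
  row1 ← row1 − (4)·row0  ⇒  L[1][0]=4, U row1=(0, 5, 4, 4)
  row2 ← row2 − (5)·row0  ⇒  L[2][0]=5, U row2=(0, 4, 1, 1)
  row3 ← row3 − (5)·row0  ⇒  L[3][0]=5, U row3=(0, 2, 4, 2)
Step 2: pivot at (1,1) is 5.
  row2 ← row2 − (5)·row1  ⇒  L[2][1]=5, U row2=(0, 0, 2, 2)
  row3 ← row3 − (6)·row1  ⇒  L[3][1]=6, U row3=(0, 0, 1, 6)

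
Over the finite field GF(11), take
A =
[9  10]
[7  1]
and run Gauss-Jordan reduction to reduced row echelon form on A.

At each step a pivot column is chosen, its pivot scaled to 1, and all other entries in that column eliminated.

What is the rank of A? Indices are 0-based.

rank = 2

step 1: normalize row 0 (÷9) = (1, 6)
  row 1: subtract 7×row0 = (0, 3)
step 2: normalize row 1 (÷3) = (0, 1)
  row 0: subtract 6×row1 = (1, 0)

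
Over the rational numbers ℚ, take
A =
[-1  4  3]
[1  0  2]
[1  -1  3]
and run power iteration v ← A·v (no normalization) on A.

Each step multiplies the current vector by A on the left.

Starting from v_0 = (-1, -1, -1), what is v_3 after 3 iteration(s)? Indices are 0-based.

v_3 = (-69, -39, -39)

v_0 = (-1, -1, -1).
v_1 = A·v_0 = (-6, -3, -3).
v_2 = A·v_1 = (-15, -12, -12).
v_3 = A·v_2 = (-69, -39, -39).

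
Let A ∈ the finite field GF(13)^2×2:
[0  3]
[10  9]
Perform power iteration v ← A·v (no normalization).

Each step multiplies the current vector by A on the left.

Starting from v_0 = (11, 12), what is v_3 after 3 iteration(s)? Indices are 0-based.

v_3 = (11, 8)

v_0 = (11, 12).
v_1 = A·v_0 = (10, 10).
v_2 = A·v_1 = (4, 8).
v_3 = A·v_2 = (11, 8).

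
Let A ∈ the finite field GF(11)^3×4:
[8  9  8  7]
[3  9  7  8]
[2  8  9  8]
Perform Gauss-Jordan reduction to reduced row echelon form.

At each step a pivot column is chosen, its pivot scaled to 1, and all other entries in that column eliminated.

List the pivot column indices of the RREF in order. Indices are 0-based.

[1] R0 /= 8  ⇒  (1, 8, 1, 5)
     R1 -= 3·R0  ⇒  (0, 7, 4, 4)
     R2 -= 2·R0  ⇒  (0, 3, 7, 9)
[2] R1 /= 7  ⇒  (0, 1, 10, 10)
     R0 -= 8·R1  ⇒  (1, 0, 9, 2)
     R2 -= 3·R1  ⇒  (0, 0, 10, 1)
[3] R2 /= 10  ⇒  (0, 0, 1, 10)
     R0 -= 9·R2  ⇒  (1, 0, 0, 0)
     R1 -= 10·R2  ⇒  (0, 1, 0, 9)

pivot columns: 0, 1, 2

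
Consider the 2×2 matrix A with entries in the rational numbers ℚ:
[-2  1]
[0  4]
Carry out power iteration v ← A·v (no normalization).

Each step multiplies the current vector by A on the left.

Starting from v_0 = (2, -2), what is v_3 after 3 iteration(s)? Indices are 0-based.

v_0 = (2, -2).
v_1 = A·v_0 = (-6, -8).
v_2 = A·v_1 = (4, -32).
v_3 = A·v_2 = (-40, -128).

v_3 = (-40, -128)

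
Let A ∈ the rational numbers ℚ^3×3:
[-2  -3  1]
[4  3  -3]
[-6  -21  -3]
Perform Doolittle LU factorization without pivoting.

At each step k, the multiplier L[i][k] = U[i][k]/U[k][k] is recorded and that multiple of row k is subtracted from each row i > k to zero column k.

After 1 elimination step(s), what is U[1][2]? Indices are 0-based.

[col 0] pivot -2
  R1 -= -2*R0 → (0, -3, -1)  (L[1][0] := -2)
  R2 -= 3*R0 → (0, -12, -6)  (L[2][0] := 3)

U[1][2] = -1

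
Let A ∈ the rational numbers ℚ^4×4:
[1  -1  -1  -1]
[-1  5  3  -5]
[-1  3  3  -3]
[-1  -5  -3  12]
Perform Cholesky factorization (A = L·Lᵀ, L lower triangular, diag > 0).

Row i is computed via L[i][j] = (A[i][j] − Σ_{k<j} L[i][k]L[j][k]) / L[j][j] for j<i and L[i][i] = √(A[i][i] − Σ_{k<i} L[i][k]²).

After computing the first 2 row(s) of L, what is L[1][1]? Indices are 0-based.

Step 1: L[0][0] = √(1) = 1.
  L[1][0] = (-1) / L[0][0] = -1.
Step 2: L[1][1] = √(4) = 2.

L[1][1] = 2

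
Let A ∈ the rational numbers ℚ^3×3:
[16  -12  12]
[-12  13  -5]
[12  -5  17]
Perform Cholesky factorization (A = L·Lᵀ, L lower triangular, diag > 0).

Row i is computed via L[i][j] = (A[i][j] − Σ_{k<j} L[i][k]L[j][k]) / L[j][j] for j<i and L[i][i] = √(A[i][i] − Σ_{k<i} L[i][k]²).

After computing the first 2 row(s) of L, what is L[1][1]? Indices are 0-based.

Step 1: L[0][0] = √(16) = 4.
  L[1][0] = (-12) / L[0][0] = -3.
Step 2: L[1][1] = √(4) = 2.

L[1][1] = 2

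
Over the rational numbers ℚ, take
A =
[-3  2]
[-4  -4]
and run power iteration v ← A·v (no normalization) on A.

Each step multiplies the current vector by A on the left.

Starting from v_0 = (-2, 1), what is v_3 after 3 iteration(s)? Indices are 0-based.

v_3 = (-48, 256)

v_0 = (-2, 1).
v_1 = A·v_0 = (8, 4).
v_2 = A·v_1 = (-16, -48).
v_3 = A·v_2 = (-48, 256).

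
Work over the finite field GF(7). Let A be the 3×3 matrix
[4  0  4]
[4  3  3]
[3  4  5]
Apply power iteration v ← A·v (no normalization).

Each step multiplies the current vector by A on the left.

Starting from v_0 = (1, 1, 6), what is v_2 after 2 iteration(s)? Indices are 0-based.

v_0 = (1, 1, 6).
v_1 = A·v_0 = (0, 4, 2).
v_2 = A·v_1 = (1, 4, 5).

v_2 = (1, 4, 5)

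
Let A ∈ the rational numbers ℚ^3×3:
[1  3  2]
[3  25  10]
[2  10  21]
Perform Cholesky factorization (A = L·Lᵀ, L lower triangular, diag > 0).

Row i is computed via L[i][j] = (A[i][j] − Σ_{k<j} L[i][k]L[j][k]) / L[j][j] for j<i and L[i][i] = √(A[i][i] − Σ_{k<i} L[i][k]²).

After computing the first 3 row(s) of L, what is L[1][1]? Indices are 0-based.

Step 1: L[0][0] = √(1) = 1.
  L[1][0] = (3) / L[0][0] = 3.
Step 2: L[1][1] = √(16) = 4.
  L[2][0] = (2) / L[0][0] = 2.
  L[2][1] = (4) / L[1][1] = 1.
Step 3: L[2][2] = √(16) = 4.

L[1][1] = 4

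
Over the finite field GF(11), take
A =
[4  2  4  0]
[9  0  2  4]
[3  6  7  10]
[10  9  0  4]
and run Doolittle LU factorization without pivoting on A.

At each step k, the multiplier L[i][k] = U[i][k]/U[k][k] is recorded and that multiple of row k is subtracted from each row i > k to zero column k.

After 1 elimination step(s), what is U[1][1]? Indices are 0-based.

Step 1: pivot at (0,0) is 4.
  row1 ← row1 − (5)·row0  ⇒  L[1][0]=5, U row1=(0, 1, 4, 4)
  row2 ← row2 − (9)·row0  ⇒  L[2][0]=9, U row2=(0, 10, 4, 10)
  row3 ← row3 − (8)·row0  ⇒  L[3][0]=8, U row3=(0, 4, 1, 4)

U[1][1] = 1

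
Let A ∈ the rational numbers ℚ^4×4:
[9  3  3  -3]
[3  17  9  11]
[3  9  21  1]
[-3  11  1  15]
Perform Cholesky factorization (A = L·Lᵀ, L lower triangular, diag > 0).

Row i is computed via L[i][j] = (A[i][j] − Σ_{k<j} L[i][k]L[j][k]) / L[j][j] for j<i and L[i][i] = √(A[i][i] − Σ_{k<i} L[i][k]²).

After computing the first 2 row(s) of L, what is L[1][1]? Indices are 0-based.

L[1][1] = 4

Step 1: L[0][0] = √(9) = 3.
  L[1][0] = (3) / L[0][0] = 1.
Step 2: L[1][1] = √(16) = 4.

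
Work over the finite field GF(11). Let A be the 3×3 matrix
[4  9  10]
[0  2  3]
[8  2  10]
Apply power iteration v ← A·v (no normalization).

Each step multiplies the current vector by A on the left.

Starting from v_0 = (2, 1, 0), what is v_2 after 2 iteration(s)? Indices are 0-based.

v_0 = (2, 1, 0).
v_1 = A·v_0 = (6, 2, 7).
v_2 = A·v_1 = (2, 3, 1).

v_2 = (2, 3, 1)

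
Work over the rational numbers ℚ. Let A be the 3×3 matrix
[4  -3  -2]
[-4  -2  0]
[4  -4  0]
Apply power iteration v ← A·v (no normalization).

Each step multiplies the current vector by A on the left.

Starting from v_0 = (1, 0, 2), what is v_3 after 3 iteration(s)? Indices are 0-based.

v_0 = (1, 0, 2).
v_1 = A·v_0 = (0, -4, 4).
v_2 = A·v_1 = (4, 8, 16).
v_3 = A·v_2 = (-40, -32, -16).

v_3 = (-40, -32, -16)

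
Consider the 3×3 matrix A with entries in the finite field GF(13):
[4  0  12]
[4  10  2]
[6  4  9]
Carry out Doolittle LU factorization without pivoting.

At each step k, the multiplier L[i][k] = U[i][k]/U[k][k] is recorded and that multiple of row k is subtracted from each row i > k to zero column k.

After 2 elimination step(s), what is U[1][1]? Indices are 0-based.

k=0: U[0][0]=4
  eliminate (1,0): mult=1, new row 1: (0, 10, 3); set L[1][0]=1
  eliminate (2,0): mult=8, new row 2: (0, 4, 4); set L[2][0]=8
k=1: U[1][1]=10
  eliminate (2,1): mult=3, new row 2: (0, 0, 8); set L[2][1]=3

U[1][1] = 10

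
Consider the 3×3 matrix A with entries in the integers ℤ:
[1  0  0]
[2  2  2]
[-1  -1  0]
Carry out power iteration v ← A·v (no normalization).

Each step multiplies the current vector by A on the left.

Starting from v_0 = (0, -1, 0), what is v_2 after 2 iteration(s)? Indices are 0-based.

v_2 = (0, -2, 2)

v_0 = (0, -1, 0).
v_1 = A·v_0 = (0, -2, 1).
v_2 = A·v_1 = (0, -2, 2).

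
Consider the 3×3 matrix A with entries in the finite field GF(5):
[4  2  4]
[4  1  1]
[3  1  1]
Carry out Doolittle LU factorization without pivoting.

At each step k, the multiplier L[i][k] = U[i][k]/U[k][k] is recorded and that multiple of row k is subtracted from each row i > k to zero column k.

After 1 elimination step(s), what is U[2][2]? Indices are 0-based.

U[2][2] = 3

Step 1: pivot at (0,0) is 4.
  row1 ← row1 − (1)·row0  ⇒  L[1][0]=1, U row1=(0, 4, 2)
  row2 ← row2 − (2)·row0  ⇒  L[2][0]=2, U row2=(0, 2, 3)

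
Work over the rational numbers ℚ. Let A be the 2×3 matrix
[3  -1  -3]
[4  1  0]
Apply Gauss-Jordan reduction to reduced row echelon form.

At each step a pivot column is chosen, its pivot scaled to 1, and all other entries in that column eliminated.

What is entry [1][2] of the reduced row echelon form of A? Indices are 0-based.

step 1: normalize row 0 (÷3) = (1, -1/3, -1)
  row 1: subtract 4×row0 = (0, 7/3, 4)
step 2: normalize row 1 (÷7/3) = (0, 1, 12/7)
  row 0: subtract -1/3×row1 = (1, 0, -3/7)

M[1][2] = 12/7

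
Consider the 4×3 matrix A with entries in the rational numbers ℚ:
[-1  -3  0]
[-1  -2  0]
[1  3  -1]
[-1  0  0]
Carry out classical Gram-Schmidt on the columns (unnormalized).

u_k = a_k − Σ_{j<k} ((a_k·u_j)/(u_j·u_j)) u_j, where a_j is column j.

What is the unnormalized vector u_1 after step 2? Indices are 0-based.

Step 1: u_0 = a_0 = (-1, -1, 1, -1).
Step 2: u_1 = a_1 − (2)·u_0 = (-1, 0, 1, 2).

u_1 = (-1, 0, 1, 2)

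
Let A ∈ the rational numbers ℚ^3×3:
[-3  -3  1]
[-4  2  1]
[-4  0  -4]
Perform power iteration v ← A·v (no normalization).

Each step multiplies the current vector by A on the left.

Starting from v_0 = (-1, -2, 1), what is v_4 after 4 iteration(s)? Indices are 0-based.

v_0 = (-1, -2, 1).
v_1 = A·v_0 = (10, 1, 0).
v_2 = A·v_1 = (-33, -38, -40).
v_3 = A·v_2 = (173, 16, 292).
v_4 = A·v_3 = (-275, -368, -1860).

v_4 = (-275, -368, -1860)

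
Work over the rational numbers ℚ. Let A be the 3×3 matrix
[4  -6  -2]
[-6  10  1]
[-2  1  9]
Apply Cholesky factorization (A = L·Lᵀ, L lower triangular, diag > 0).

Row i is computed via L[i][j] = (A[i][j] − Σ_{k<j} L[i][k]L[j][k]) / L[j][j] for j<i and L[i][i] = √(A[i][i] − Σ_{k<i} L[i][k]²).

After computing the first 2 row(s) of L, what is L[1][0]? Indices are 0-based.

Step 1: L[0][0] = √(4) = 2.
  L[1][0] = (-6) / L[0][0] = -3.
Step 2: L[1][1] = √(1) = 1.

L[1][0] = -3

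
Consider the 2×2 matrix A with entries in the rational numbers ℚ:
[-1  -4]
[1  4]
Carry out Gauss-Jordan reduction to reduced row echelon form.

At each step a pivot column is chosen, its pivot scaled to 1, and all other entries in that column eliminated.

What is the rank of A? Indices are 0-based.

rank = 1

step 1: normalize row 0 (÷-1) = (1, 4)
  row 1: subtract 1×row0 = (0, 0)
skip col 1 (zero from row 1)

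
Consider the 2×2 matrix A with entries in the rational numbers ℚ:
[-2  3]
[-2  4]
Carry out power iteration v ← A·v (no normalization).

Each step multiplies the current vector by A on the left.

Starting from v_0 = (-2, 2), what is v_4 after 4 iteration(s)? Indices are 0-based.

v_4 = (136, 216)

v_0 = (-2, 2).
v_1 = A·v_0 = (10, 12).
v_2 = A·v_1 = (16, 28).
v_3 = A·v_2 = (52, 80).
v_4 = A·v_3 = (136, 216).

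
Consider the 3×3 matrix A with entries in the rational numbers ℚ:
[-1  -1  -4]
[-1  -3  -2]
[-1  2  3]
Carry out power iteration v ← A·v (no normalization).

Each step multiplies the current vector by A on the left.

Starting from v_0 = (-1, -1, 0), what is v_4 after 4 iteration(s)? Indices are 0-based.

v_4 = (18, -72, 23)

v_0 = (-1, -1, 0).
v_1 = A·v_0 = (2, 4, -1).
v_2 = A·v_1 = (-2, -12, 3).
v_3 = A·v_2 = (2, 32, -13).
v_4 = A·v_3 = (18, -72, 23).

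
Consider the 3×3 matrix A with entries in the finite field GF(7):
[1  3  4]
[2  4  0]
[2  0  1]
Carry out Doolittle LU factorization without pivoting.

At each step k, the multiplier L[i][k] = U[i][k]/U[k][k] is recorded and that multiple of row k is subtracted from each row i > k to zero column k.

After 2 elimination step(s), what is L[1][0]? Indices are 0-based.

L[1][0] = 2

k=0: U[0][0]=1
  eliminate (1,0): mult=2, new row 1: (0, 5, 6); set L[1][0]=2
  eliminate (2,0): mult=2, new row 2: (0, 1, 0); set L[2][0]=2
k=1: U[1][1]=5
  eliminate (2,1): mult=3, new row 2: (0, 0, 3); set L[2][1]=3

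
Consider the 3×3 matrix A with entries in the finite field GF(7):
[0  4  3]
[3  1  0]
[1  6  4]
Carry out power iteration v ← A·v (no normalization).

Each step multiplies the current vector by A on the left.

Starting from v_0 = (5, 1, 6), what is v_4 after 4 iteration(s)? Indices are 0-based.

v_0 = (5, 1, 6).
v_1 = A·v_0 = (1, 2, 0).
v_2 = A·v_1 = (1, 5, 6).
v_3 = A·v_2 = (3, 1, 6).
v_4 = A·v_3 = (1, 3, 5).

v_4 = (1, 3, 5)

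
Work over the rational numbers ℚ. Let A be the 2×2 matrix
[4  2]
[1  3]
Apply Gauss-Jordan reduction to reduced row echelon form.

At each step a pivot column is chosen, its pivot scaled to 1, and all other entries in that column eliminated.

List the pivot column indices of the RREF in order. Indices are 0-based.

pivot(0,0)=4: scale R0 → (1, 1/2)
  clear (1,0): R1 −= (1)R0 → (0, 5/2)
pivot(1,1)=5/2: scale R1 → (0, 1)
  clear (0,1): R0 −= (1/2)R1 → (1, 0)

pivot columns: 0, 1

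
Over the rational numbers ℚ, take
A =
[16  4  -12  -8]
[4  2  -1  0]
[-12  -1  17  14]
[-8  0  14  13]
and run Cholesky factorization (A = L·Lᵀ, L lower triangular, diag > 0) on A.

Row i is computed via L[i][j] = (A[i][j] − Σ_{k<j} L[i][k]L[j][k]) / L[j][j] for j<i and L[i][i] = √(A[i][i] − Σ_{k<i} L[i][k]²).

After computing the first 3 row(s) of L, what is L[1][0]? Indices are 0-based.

Step 1: L[0][0] = √(16) = 4.
  L[1][0] = (4) / L[0][0] = 1.
Step 2: L[1][1] = √(1) = 1.
  L[2][0] = (-12) / L[0][0] = -3.
  L[2][1] = (2) / L[1][1] = 2.
Step 3: L[2][2] = √(4) = 2.

L[1][0] = 1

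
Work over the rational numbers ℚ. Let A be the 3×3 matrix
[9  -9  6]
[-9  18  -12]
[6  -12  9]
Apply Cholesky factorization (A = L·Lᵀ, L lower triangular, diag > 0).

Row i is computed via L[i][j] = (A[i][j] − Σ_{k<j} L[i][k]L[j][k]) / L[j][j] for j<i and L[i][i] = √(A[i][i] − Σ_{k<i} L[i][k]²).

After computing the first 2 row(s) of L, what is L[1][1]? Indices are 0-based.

L[1][1] = 3

Step 1: L[0][0] = √(9) = 3.
  L[1][0] = (-9) / L[0][0] = -3.
Step 2: L[1][1] = √(9) = 3.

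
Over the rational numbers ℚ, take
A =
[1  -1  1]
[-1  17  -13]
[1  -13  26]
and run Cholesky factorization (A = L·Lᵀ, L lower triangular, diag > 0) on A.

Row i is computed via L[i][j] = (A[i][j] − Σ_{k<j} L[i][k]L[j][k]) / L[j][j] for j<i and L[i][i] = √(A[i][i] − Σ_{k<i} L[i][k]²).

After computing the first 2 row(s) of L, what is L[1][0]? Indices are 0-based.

L[1][0] = -1

Step 1: L[0][0] = √(1) = 1.
  L[1][0] = (-1) / L[0][0] = -1.
Step 2: L[1][1] = √(16) = 4.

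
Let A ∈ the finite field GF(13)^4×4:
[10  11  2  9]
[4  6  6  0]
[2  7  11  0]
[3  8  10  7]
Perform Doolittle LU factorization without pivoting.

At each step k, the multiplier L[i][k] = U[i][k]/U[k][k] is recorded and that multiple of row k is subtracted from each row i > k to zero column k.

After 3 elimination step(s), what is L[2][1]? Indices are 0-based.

Step 1: pivot at (0,0) is 10.
  row1 ← row1 − (3)·row0  ⇒  L[1][0]=3, U row1=(0, 12, 0, 12)
  row2 ← row2 − (8)·row0  ⇒  L[2][0]=8, U row2=(0, 10, 8, 6)
  row3 ← row3 − (12)·row0  ⇒  L[3][0]=12, U row3=(0, 6, 12, 3)
Step 2: pivot at (1,1) is 12.
  row2 ← row2 − (3)·row1  ⇒  L[2][1]=3, U row2=(0, 0, 8, 9)
  row3 ← row3 − (7)·row1  ⇒  L[3][1]=7, U row3=(0, 0, 12, 10)
Step 3: pivot at (2,2) is 8.
  row3 ← row3 − (8)·row2  ⇒  L[3][2]=8, U row3=(0, 0, 0, 3)

L[2][1] = 3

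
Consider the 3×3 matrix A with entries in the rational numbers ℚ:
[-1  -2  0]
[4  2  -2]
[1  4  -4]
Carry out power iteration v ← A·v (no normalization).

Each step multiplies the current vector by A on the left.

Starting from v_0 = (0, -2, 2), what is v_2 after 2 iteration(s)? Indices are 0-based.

v_2 = (12, 32, 36)

v_0 = (0, -2, 2).
v_1 = A·v_0 = (4, -8, -16).
v_2 = A·v_1 = (12, 32, 36).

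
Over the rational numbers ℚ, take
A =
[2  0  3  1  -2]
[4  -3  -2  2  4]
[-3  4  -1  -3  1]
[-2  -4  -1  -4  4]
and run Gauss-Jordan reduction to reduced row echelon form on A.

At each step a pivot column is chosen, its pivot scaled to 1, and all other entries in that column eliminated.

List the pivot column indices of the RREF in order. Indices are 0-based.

[1] R0 /= 2  ⇒  (1, 0, 3/2, 1/2, -1)
     R1 -= 4·R0  ⇒  (0, -3, -8, 0, 8)
     R2 -= -3·R0  ⇒  (0, 4, 7/2, -3/2, -2)
     R3 -= -2·R0  ⇒  (0, -4, 2, -3, 2)
[2] R1 /= -3  ⇒  (0, 1, 8/3, 0, -8/3)
     R2 -= 4·R1  ⇒  (0, 0, -43/6, -3/2, 26/3)
     R3 -= -4·R1  ⇒  (0, 0, 38/3, -3, -26/3)
[3] R2 /= -43/6  ⇒  (0, 0, 1, 9/43, -52/43)
     R0 -= 3/2·R2  ⇒  (1, 0, 0, 8/43, 35/43)
     R1 -= 8/3·R2  ⇒  (0, 1, 0, -24/43, 24/43)
     R3 -= 38/3·R2  ⇒  (0, 0, 0, -243/43, 286/43)
[4] R3 /= -243/43  ⇒  (0, 0, 0, 1, -286/243)
     R0 -= 8/43·R3  ⇒  (1, 0, 0, 0, 251/243)
     R1 -= -24/43·R3  ⇒  (0, 1, 0, 0, -8/81)
     R2 -= 9/43·R3  ⇒  (0, 0, 1, 0, -26/27)

pivot columns: 0, 1, 2, 3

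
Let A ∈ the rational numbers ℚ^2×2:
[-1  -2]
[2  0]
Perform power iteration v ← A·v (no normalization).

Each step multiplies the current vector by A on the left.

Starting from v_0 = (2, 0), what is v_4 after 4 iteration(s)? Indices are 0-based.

v_4 = (10, 28)

v_0 = (2, 0).
v_1 = A·v_0 = (-2, 4).
v_2 = A·v_1 = (-6, -4).
v_3 = A·v_2 = (14, -12).
v_4 = A·v_3 = (10, 28).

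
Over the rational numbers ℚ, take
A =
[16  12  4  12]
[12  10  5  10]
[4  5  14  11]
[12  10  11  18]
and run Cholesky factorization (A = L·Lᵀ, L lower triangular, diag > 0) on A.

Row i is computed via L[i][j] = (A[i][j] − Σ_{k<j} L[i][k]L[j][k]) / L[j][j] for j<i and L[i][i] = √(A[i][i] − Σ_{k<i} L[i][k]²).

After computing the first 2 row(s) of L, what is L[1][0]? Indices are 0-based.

Step 1: L[0][0] = √(16) = 4.
  L[1][0] = (12) / L[0][0] = 3.
Step 2: L[1][1] = √(1) = 1.

L[1][0] = 3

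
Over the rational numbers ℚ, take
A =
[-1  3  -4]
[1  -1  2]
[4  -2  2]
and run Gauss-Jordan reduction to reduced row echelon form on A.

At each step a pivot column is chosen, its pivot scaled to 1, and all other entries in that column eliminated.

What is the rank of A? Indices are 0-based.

[1] R0 /= -1  ⇒  (1, -3, 4)
     R1 -= 1·R0  ⇒  (0, 2, -2)
     R2 -= 4·R0  ⇒  (0, 10, -14)
[2] R1 /= 2  ⇒  (0, 1, -1)
     R0 -= -3·R1  ⇒  (1, 0, 1)
     R2 -= 10·R1  ⇒  (0, 0, -4)
[3] R2 /= -4  ⇒  (0, 0, 1)
     R0 -= 1·R2  ⇒  (1, 0, 0)
     R1 -= -1·R2  ⇒  (0, 1, 0)

rank = 3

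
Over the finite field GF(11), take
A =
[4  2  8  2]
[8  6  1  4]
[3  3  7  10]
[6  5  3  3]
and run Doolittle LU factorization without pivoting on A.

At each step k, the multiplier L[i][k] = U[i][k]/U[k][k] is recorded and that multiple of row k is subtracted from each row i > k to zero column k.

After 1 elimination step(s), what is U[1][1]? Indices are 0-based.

Step 1: pivot at (0,0) is 4.
  row1 ← row1 − (2)·row0  ⇒  L[1][0]=2, U row1=(0, 2, 7, 0)
  row2 ← row2 − (9)·row0  ⇒  L[2][0]=9, U row2=(0, 7, 1, 3)
  row3 ← row3 − (7)·row0  ⇒  L[3][0]=7, U row3=(0, 2, 2, 0)

U[1][1] = 2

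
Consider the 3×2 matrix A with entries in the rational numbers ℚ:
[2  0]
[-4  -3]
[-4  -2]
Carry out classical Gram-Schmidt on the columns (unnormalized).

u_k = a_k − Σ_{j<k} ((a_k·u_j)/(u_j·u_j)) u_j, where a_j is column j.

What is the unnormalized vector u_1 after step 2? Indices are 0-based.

Step 1: u_0 = a_0 = (2, -4, -4).
Step 2: u_1 = a_1 − (5/9)·u_0 = (-10/9, -7/9, 2/9).

u_1 = (-10/9, -7/9, 2/9)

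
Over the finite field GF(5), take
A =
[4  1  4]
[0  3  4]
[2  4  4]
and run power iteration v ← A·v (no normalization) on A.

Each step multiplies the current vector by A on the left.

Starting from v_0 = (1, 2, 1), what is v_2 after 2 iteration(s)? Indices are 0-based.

v_2 = (1, 1, 1)

v_0 = (1, 2, 1).
v_1 = A·v_0 = (0, 0, 4).
v_2 = A·v_1 = (1, 1, 1).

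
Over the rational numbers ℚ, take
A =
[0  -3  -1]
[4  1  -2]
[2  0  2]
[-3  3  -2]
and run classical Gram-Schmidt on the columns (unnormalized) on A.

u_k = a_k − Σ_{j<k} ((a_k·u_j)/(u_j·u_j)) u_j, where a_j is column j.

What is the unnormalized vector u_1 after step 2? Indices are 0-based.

u_1 = (-3, 49/29, 10/29, 72/29)

Step 1: u_0 = a_0 = (0, 4, 2, -3).
Step 2: u_1 = a_1 − (-5/29)·u_0 = (-3, 49/29, 10/29, 72/29).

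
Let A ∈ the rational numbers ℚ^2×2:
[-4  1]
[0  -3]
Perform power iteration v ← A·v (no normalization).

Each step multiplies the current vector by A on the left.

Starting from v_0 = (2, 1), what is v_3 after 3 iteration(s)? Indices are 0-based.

v_3 = (-91, -27)

v_0 = (2, 1).
v_1 = A·v_0 = (-7, -3).
v_2 = A·v_1 = (25, 9).
v_3 = A·v_2 = (-91, -27).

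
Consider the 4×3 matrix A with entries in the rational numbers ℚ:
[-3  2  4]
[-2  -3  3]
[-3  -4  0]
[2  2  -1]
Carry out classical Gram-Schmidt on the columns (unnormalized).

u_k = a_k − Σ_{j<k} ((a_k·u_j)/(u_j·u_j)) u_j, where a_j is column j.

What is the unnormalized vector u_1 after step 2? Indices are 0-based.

Step 1: u_0 = a_0 = (-3, -2, -3, 2).
Step 2: u_1 = a_1 − (8/13)·u_0 = (50/13, -23/13, -28/13, 10/13).

u_1 = (50/13, -23/13, -28/13, 10/13)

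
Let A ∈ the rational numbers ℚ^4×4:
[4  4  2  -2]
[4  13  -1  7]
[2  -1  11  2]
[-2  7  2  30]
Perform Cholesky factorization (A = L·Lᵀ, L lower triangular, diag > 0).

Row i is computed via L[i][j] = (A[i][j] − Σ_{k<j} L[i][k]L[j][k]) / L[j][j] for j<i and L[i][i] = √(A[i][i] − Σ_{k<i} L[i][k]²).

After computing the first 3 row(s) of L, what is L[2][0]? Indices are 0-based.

Step 1: L[0][0] = √(4) = 2.
  L[1][0] = (4) / L[0][0] = 2.
Step 2: L[1][1] = √(9) = 3.
  L[2][0] = (2) / L[0][0] = 1.
  L[2][1] = (-3) / L[1][1] = -1.
Step 3: L[2][2] = √(9) = 3.

L[2][0] = 1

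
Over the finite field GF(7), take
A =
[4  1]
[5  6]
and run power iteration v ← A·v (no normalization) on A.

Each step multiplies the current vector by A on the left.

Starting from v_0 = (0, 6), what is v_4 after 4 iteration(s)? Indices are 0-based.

v_0 = (0, 6).
v_1 = A·v_0 = (6, 1).
v_2 = A·v_1 = (4, 1).
v_3 = A·v_2 = (3, 5).
v_4 = A·v_3 = (3, 3).

v_4 = (3, 3)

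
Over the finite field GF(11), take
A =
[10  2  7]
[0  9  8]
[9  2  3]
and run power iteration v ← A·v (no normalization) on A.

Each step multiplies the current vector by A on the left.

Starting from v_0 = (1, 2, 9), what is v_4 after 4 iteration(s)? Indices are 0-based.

v_4 = (4, 7, 3)

v_0 = (1, 2, 9).
v_1 = A·v_0 = (0, 2, 7).
v_2 = A·v_1 = (9, 8, 3).
v_3 = A·v_2 = (6, 8, 7).
v_4 = A·v_3 = (4, 7, 3).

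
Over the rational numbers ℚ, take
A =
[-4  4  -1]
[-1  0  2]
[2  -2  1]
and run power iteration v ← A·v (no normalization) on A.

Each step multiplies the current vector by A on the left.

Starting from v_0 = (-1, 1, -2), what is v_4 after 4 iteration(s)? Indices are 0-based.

v_4 = (68, -132, -48)

v_0 = (-1, 1, -2).
v_1 = A·v_0 = (10, -3, -6).
v_2 = A·v_1 = (-46, -22, 20).
v_3 = A·v_2 = (76, 86, -28).
v_4 = A·v_3 = (68, -132, -48).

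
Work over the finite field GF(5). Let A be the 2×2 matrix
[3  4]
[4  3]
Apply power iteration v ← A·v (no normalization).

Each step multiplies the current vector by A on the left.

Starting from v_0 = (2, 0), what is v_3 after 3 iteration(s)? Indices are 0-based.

v_0 = (2, 0).
v_1 = A·v_0 = (1, 3).
v_2 = A·v_1 = (0, 3).
v_3 = A·v_2 = (2, 4).

v_3 = (2, 4)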